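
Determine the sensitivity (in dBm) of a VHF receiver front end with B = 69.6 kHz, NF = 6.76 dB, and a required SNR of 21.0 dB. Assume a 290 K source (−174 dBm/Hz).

Sensitivity = −174 + 10 log₁₀(B) + NF + SNR_min
= −174 + 48.43 + 6.76 + 21.0
= −97.81 dBm → −97.8 dBm

−97.8 dBm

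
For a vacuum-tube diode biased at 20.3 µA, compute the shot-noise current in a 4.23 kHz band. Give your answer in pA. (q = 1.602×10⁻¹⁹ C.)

166 pA

I_n = √(2qI·B)
2qI·B = 2 × 1.602×10⁻¹⁹ × 2.03×10⁻⁵ × 4.23×10³ = 2.75×10⁻²⁰ A²
I_n = √(2.75×10⁻²⁰) = 1.66×10⁻¹⁰ A = 166 pA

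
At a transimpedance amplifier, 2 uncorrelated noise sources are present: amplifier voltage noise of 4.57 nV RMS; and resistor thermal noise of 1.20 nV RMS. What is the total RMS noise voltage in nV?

4.72 nV

Uncorrelated sources add in power (mean-square): V_tot = √(ΣV_i²)
V_tot = √[(4.57×10⁻⁹)² + (1.20×10⁻⁹)²] = 4.72×10⁻⁹ V = 4.72 nV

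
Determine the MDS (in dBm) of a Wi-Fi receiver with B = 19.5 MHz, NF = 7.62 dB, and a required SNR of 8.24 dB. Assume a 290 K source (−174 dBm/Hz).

−85.2 dBm

Sensitivity = −174 + 10 log₁₀(B) + NF + SNR_min
= −174 + 72.9 + 7.62 + 8.24
= −85.24 dBm → −85.2 dBm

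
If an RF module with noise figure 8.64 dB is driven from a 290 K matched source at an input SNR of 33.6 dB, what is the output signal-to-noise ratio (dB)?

24.96 dB

By definition F = SNR_in/SNR_out, so in dB: SNR_out = SNR_in − NF
SNR_out = 33.6 − 8.64 = 24.96 dB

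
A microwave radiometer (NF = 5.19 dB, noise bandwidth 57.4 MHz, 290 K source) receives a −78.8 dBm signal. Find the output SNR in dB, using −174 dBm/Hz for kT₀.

Noise floor: N = −174 + 10 log₁₀(B) + NF
10 log₁₀(5.74×10⁷) = 77.59 dB
N = −174 + 77.59 + 5.19 = −91.22 dBm
SNR = P_sig − N = −78.8 − (−91.22) = 12.42 dB → 12.4 dB

12.4 dB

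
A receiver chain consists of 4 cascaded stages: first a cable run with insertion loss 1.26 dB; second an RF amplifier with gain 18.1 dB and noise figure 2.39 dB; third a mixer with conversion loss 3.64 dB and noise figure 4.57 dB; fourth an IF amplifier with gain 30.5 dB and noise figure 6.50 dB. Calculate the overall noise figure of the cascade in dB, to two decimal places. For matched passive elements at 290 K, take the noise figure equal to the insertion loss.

Convert to linear (a loss of L dB is a gain of −L dB): F_i = 10^(NF_i/10), G_i = 10^(G_i,dB/10)
  Stage 1: F_1 = 10^(1.26/10) = 1.337, G_1 = 10^(−1.26/10) = 0.7482
  Stage 2: F_2 = 10^(2.39/10) = 1.734, G_2 = 10^(18.1/10) = 64.57
  Stage 3: F_3 = 10^(4.57/10) = 2.864, G_3 = 10^(−3.64/10) = 0.4325
  Stage 4: F_4 = 10^(6.50/10) = 4.467, G_4 = 10^(30.5/10) = 1122
Friis cascade:
  F = 1.337 + (1.734 − 1)/0.7482 + (2.864 − 1)/48.31 + (4.467 − 1)/20.89 = 2.522
NF = 10 log₁₀(2.522) = 4.02 dB

4.02 dB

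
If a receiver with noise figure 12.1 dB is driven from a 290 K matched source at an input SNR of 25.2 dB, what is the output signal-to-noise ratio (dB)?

13.1 dB

By definition F = SNR_in/SNR_out, so in dB: SNR_out = SNR_in − NF
SNR_out = 25.2 − 12.1 = 13.1 dB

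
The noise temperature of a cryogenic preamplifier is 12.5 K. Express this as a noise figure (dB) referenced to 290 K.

0.183 dB

F = 1 + T_e/T₀ = 1 + 12.5/290 = 1.0431
NF = 10 log₁₀(1.0431) = 0.183 dB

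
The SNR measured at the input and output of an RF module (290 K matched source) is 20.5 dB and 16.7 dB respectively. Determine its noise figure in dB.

3.8 dB

NF (dB) = SNR_in(dB) − SNR_out(dB) when the source is at T₀
NF = 20.5 − 16.7 = 3.8 dB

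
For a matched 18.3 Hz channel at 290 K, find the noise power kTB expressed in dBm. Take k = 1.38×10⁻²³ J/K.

P_n = kTB = 1.38×10⁻²³ × 290 × 1.83×10¹ = 7.32×10⁻²⁰ W
In dBm: 10 log₁₀(7.32×10⁻²⁰ / 10⁻³) = −161.4 dBm

−161.4 dBm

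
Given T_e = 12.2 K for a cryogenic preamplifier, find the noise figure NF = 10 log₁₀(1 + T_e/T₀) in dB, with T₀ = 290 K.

0.179 dB

F = 1 + T_e/T₀ = 1 + 12.2/290 = 1.04207
NF = 10 log₁₀(1.04207) = 0.179 dB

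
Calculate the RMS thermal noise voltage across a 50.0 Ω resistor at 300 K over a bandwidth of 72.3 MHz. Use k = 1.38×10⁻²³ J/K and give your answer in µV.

V_n = √(4kTRB)
4kTRB = 4 × 1.38×10⁻²³ × 300 × 5.00×10¹ × 7.23×10⁷ = 5.99×10⁻¹¹ V²
V_n = √(5.99×10⁻¹¹) = 7.74×10⁻⁶ V = 7.74 µV

7.74 µV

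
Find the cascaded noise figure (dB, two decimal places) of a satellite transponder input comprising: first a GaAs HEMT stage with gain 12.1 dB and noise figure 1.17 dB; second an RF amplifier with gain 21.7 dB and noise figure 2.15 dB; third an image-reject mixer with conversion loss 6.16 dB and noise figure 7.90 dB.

1.31 dB

Convert to linear (a loss of L dB is a gain of −L dB): F_i = 10^(NF_i/10), G_i = 10^(G_i,dB/10)
  Stage 1: F_1 = 10^(1.17/10) = 1.309, G_1 = 10^(12.1/10) = 16.22
  Stage 2: F_2 = 10^(2.15/10) = 1.641, G_2 = 10^(21.7/10) = 147.9
  Stage 3: F_3 = 10^(7.90/10) = 6.166, G_3 = 10^(−6.16/10) = 0.2421
Friis cascade:
  F = 1.309 + (1.641 − 1)/16.22 + (6.166 − 1)/2399 = 1.351
NF = 10 log₁₀(1.351) = 1.31 dB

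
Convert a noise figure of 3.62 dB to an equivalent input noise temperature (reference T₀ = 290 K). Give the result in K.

F = 10^(3.62/10) = 2.30144
T_e = (F − 1)·T₀ = (2.30144 − 1) × 290 = 377 K

377 K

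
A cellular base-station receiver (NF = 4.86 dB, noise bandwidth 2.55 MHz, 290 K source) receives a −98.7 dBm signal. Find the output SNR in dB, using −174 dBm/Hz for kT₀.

Noise floor: N = −174 + 10 log₁₀(B) + NF
10 log₁₀(2.55×10⁶) = 64.07 dB
N = −174 + 64.07 + 4.86 = −105.07 dBm
SNR = P_sig − N = −98.7 − (−105.07) = 6.37 dB → 6.4 dB

6.4 dB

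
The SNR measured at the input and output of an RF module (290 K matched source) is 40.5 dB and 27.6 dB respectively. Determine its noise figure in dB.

12.9 dB

NF (dB) = SNR_in(dB) − SNR_out(dB) when the source is at T₀
NF = 40.5 − 27.6 = 12.9 dB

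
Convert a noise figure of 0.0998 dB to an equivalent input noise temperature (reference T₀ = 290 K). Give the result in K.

F = 10^(0.0998/10) = 1.02325
T_e = (F − 1)·T₀ = (1.02325 − 1) × 290 = 6.74 K

6.74 K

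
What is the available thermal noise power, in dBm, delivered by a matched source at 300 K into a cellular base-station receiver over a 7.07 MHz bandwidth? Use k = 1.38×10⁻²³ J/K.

P_n = kTB = 1.38×10⁻²³ × 300 × 7.07×10⁶ = 2.93×10⁻¹⁴ W
In dBm: 10 log₁₀(2.93×10⁻¹⁴ / 10⁻³) = −105.3 dBm

−105.3 dBm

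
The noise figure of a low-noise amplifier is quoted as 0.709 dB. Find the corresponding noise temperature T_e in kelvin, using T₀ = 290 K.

F = 10^(0.709/10) = 1.17733
T_e = (F − 1)·T₀ = (1.17733 − 1) × 290 = 51.4 K

51.4 K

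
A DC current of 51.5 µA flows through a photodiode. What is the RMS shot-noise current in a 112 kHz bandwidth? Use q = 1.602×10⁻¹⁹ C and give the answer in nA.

1.36 nA

I_n = √(2qI·B)
2qI·B = 2 × 1.602×10⁻¹⁹ × 5.15×10⁻⁵ × 1.12×10⁵ = 1.85×10⁻¹⁸ A²
I_n = √(1.85×10⁻¹⁸) = 1.36×10⁻⁹ A = 1.36 nA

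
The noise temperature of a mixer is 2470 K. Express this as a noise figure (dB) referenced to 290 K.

F = 1 + T_e/T₀ = 1 + 2470/290 = 9.51724
NF = 10 log₁₀(9.51724) = 9.79 dB

9.79 dB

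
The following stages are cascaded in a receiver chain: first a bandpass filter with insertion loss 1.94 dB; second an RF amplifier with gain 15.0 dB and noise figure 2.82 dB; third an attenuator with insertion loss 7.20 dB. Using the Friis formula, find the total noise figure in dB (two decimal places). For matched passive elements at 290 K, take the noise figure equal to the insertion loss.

5.05 dB

Convert to linear (a loss of L dB is a gain of −L dB): F_i = 10^(NF_i/10), G_i = 10^(G_i,dB/10)
  Stage 1: F_1 = 10^(1.94/10) = 1.563, G_1 = 10^(−1.94/10) = 0.6397
  Stage 2: F_2 = 10^(2.82/10) = 1.914, G_2 = 10^(15.0/10) = 31.62
  Stage 3: F_3 = 10^(7.20/10) = 5.248, G_3 = 10^(−7.20/10) = 0.1905
Friis cascade:
  F = 1.563 + (1.914 − 1)/0.6397 + (5.248 − 1)/20.23 = 3.202
NF = 10 log₁₀(3.202) = 5.05 dB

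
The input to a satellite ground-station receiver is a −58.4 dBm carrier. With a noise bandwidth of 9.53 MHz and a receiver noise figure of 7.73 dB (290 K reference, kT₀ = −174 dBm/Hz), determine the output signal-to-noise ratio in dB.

38.1 dB

Noise floor: N = −174 + 10 log₁₀(B) + NF
10 log₁₀(9.53×10⁶) = 69.79 dB
N = −174 + 69.79 + 7.73 = −96.48 dBm
SNR = P_sig − N = −58.4 − (−96.48) = 38.08 dB → 38.1 dB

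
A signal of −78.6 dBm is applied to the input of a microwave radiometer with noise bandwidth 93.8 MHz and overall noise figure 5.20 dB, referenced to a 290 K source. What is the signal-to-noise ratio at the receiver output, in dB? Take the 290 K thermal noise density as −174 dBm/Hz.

10.5 dB

Noise floor: N = −174 + 10 log₁₀(B) + NF
10 log₁₀(9.38×10⁷) = 79.72 dB
N = −174 + 79.72 + 5.20 = −89.08 dBm
SNR = P_sig − N = −78.6 − (−89.08) = 10.48 dB → 10.5 dB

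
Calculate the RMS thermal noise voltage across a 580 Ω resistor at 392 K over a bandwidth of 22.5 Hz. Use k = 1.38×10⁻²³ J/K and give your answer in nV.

16.8 nV

V_n = √(4kTRB)
4kTRB = 4 × 1.38×10⁻²³ × 392 × 5.80×10² × 2.25×10¹ = 2.82×10⁻¹⁶ V²
V_n = √(2.82×10⁻¹⁶) = 1.68×10⁻⁸ V = 16.8 nV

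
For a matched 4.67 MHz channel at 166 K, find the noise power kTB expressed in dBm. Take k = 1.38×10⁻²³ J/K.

P_n = kTB = 1.38×10⁻²³ × 166 × 4.67×10⁶ = 1.07×10⁻¹⁴ W
In dBm: 10 log₁₀(1.07×10⁻¹⁴ / 10⁻³) = −109.7 dBm

−109.7 dBm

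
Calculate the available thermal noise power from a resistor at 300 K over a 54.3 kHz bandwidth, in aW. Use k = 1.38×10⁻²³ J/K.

225 aW

P_n = kTB = 1.38×10⁻²³ × 300 × 5.43×10⁴ = 2.25×10⁻¹⁶ W = 225 aW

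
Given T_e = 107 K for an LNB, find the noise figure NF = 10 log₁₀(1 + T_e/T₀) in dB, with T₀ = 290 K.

F = 1 + T_e/T₀ = 1 + 107/290 = 1.36897
NF = 10 log₁₀(1.36897) = 1.36 dB

1.36 dB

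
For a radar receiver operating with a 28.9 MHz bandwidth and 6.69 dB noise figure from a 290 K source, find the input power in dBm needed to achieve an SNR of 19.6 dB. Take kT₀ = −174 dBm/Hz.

Sensitivity = −174 + 10 log₁₀(B) + NF + SNR_min
= −174 + 74.61 + 6.69 + 19.6
= −73.10 dBm → −73.1 dBm

−73.1 dBm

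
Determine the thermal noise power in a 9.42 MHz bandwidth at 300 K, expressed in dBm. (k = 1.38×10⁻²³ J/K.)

−104.1 dBm

P_n = kTB = 1.38×10⁻²³ × 300 × 9.42×10⁶ = 3.90×10⁻¹⁴ W
In dBm: 10 log₁₀(3.90×10⁻¹⁴ / 10⁻³) = −104.1 dBm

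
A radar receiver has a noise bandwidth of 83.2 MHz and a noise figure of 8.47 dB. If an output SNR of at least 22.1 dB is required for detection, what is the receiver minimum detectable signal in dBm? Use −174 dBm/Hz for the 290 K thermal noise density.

−64.2 dBm

Sensitivity = −174 + 10 log₁₀(B) + NF + SNR_min
= −174 + 79.2 + 8.47 + 22.1
= −64.23 dBm → −64.2 dBm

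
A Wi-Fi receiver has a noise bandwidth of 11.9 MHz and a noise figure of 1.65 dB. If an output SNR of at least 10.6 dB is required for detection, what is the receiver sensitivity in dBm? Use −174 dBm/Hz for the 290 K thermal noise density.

−91.0 dBm

Sensitivity = −174 + 10 log₁₀(B) + NF + SNR_min
= −174 + 70.76 + 1.65 + 10.6
= −90.99 dBm → −91.0 dBm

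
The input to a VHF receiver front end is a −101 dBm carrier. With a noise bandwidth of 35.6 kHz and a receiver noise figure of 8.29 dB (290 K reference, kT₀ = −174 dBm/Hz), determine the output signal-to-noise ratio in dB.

Noise floor: N = −174 + 10 log₁₀(B) + NF
10 log₁₀(3.56×10⁴) = 45.51 dB
N = −174 + 45.51 + 8.29 = −120.20 dBm
SNR = P_sig − N = −101 − (−120.20) = 19.20 dB → 19.2 dB

19.2 dB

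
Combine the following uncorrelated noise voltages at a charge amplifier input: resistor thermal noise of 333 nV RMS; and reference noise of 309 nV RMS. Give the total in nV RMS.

454 nV

Uncorrelated sources add in power (mean-square): V_tot = √(ΣV_i²)
V_tot = √[(3.33×10⁻⁷)² + (3.09×10⁻⁷)²] = 4.54×10⁻⁷ V = 454 nV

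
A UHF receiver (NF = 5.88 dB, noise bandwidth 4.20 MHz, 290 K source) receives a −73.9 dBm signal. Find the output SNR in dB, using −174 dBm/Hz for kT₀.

28.0 dB

Noise floor: N = −174 + 10 log₁₀(B) + NF
10 log₁₀(4.20×10⁶) = 66.23 dB
N = −174 + 66.23 + 5.88 = −101.89 dBm
SNR = P_sig − N = −73.9 − (−101.89) = 27.99 dB → 28.0 dB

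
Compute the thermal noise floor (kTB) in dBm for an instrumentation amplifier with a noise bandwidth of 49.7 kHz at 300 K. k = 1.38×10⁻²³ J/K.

P_n = kTB = 1.38×10⁻²³ × 300 × 4.97×10⁴ = 2.06×10⁻¹⁶ W
In dBm: 10 log₁₀(2.06×10⁻¹⁶ / 10⁻³) = −126.9 dBm

−126.9 dBm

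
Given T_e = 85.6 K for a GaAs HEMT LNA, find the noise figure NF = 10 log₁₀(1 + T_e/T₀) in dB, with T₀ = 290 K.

F = 1 + T_e/T₀ = 1 + 85.6/290 = 1.29517
NF = 10 log₁₀(1.29517) = 1.12 dB

1.12 dB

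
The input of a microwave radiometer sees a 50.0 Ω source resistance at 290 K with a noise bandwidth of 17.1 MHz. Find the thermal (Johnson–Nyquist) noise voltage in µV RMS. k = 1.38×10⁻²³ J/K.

3.70 µV

V_n = √(4kTRB)
4kTRB = 4 × 1.38×10⁻²³ × 290 × 5.00×10¹ × 1.71×10⁷ = 1.37×10⁻¹¹ V²
V_n = √(1.37×10⁻¹¹) = 3.70×10⁻⁶ V = 3.70 µV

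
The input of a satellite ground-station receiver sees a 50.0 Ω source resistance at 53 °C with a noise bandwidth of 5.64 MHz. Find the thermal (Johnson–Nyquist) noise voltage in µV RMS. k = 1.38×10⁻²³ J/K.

2.25 µV

T = 53 °C + 273.15 = 326.15 K
V_n = √(4kTRB)
4kTRB = 4 × 1.38×10⁻²³ × 326.15 × 5.00×10¹ × 5.64×10⁶ = 5.08×10⁻¹² V²
V_n = √(5.08×10⁻¹²) = 2.25×10⁻⁶ V = 2.25 µV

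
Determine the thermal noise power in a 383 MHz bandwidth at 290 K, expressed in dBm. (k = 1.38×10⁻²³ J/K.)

P_n = kTB = 1.38×10⁻²³ × 290 × 3.83×10⁸ = 1.53×10⁻¹² W
In dBm: 10 log₁₀(1.53×10⁻¹² / 10⁻³) = −88.1 dBm

−88.1 dBm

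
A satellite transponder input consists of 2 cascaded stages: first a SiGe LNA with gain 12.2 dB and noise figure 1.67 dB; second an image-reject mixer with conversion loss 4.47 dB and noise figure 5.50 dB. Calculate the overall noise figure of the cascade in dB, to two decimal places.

2.10 dB

Convert to linear (a loss of L dB is a gain of −L dB): F_i = 10^(NF_i/10), G_i = 10^(G_i,dB/10)
  Stage 1: F_1 = 10^(1.67/10) = 1.469, G_1 = 10^(12.2/10) = 16.60
  Stage 2: F_2 = 10^(5.50/10) = 3.548, G_2 = 10^(−4.47/10) = 0.3573
Friis cascade:
  F = 1.469 + (3.548 − 1)/16.60 = 1.622
NF = 10 log₁₀(1.622) = 2.10 dB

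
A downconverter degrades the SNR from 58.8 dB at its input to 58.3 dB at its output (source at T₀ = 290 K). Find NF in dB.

NF (dB) = SNR_in(dB) − SNR_out(dB) when the source is at T₀
NF = 58.8 − 58.3 = 0.5 dB

0.5 dB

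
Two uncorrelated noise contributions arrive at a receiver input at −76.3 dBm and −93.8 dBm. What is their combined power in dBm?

Convert to linear, add, convert back:
P₁ = 2.34×10⁻¹¹ W, P₂ = 4.17×10⁻¹³ W
P_tot = 2.39×10⁻¹¹ W → 10 log₁₀(P_tot / 10⁻³) = −76.2 dBm

−76.2 dBm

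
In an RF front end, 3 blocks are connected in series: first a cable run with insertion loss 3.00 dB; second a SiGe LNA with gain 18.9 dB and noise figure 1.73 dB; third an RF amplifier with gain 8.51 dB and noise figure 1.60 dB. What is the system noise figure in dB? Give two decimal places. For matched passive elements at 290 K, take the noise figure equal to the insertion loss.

4.75 dB

Convert to linear (a loss of L dB is a gain of −L dB): F_i = 10^(NF_i/10), G_i = 10^(G_i,dB/10)
  Stage 1: F_1 = 10^(3.00/10) = 1.995, G_1 = 10^(−3.00/10) = 0.5012
  Stage 2: F_2 = 10^(1.73/10) = 1.489, G_2 = 10^(18.9/10) = 77.62
  Stage 3: F_3 = 10^(1.60/10) = 1.445, G_3 = 10^(8.51/10) = 7.096
Friis cascade:
  F = 1.995 + (1.489 − 1)/0.5012 + (1.445 − 1)/38.90 = 2.983
NF = 10 log₁₀(2.983) = 4.75 dB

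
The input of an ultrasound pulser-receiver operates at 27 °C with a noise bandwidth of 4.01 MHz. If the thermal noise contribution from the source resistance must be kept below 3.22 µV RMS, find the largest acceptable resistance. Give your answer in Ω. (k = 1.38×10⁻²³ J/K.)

156 Ω

T = 27 °C + 273.15 = 300.15 K
Johnson–Nyquist: V_n = √(4kTRB) ⇒ R = V_n² / (4kTB)
4kTB = 4 × 1.38×10⁻²³ × 300.15 × 4.01×10⁶ = 6.64×10⁻¹⁴
R = (3.22×10⁻⁶)² / 6.64×10⁻¹⁴ = 1.56×10² Ω = 156 Ω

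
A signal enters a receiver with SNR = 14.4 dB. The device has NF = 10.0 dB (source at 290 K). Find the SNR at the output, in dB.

4.4 dB

By definition F = SNR_in/SNR_out, so in dB: SNR_out = SNR_in − NF
SNR_out = 14.4 − 10.0 = 4.4 dB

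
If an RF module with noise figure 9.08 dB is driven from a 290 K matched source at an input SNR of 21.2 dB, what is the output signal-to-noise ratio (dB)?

12.12 dB

By definition F = SNR_in/SNR_out, so in dB: SNR_out = SNR_in − NF
SNR_out = 21.2 − 9.08 = 12.12 dB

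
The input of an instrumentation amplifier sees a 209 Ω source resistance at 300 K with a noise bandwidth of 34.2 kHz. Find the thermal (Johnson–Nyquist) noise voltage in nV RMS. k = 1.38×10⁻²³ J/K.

V_n = √(4kTRB)
4kTRB = 4 × 1.38×10⁻²³ × 300 × 2.09×10² × 3.42×10⁴ = 1.18×10⁻¹³ V²
V_n = √(1.18×10⁻¹³) = 3.44×10⁻⁷ V = 344 nV

344 nV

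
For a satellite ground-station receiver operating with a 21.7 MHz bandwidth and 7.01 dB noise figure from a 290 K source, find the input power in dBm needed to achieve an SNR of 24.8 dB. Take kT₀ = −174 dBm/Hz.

−68.8 dBm

Sensitivity = −174 + 10 log₁₀(B) + NF + SNR_min
= −174 + 73.36 + 7.01 + 24.8
= −68.83 dBm → −68.8 dBm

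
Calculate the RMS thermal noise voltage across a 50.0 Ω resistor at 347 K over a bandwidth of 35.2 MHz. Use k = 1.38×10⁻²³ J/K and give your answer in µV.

5.81 µV

V_n = √(4kTRB)
4kTRB = 4 × 1.38×10⁻²³ × 347 × 5.00×10¹ × 3.52×10⁷ = 3.37×10⁻¹¹ V²
V_n = √(3.37×10⁻¹¹) = 5.81×10⁻⁶ V = 5.81 µV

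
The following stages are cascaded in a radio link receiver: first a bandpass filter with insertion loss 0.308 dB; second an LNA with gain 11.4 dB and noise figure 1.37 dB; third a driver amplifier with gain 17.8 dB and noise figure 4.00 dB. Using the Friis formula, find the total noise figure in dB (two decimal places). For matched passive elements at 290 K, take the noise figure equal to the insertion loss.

2.01 dB

Convert to linear (a loss of L dB is a gain of −L dB): F_i = 10^(NF_i/10), G_i = 10^(G_i,dB/10)
  Stage 1: F_1 = 10^(0.308/10) = 1.073, G_1 = 10^(−0.308/10) = 0.9315
  Stage 2: F_2 = 10^(1.37/10) = 1.371, G_2 = 10^(11.4/10) = 13.80
  Stage 3: F_3 = 10^(4.00/10) = 2.512, G_3 = 10^(17.8/10) = 60.26
Friis cascade:
  F = 1.073 + (1.371 − 1)/0.9315 + (2.512 − 1)/12.86 = 1.589
NF = 10 log₁₀(1.589) = 2.01 dB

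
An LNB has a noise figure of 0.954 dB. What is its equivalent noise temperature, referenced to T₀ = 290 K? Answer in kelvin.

71.2 K

F = 10^(0.954/10) = 1.24566
T_e = (F − 1)·T₀ = (1.24566 − 1) × 290 = 71.2 K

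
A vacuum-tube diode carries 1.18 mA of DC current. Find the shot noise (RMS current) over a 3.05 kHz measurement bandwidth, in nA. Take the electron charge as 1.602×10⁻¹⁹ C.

I_n = √(2qI·B)
2qI·B = 2 × 1.602×10⁻¹⁹ × 1.18×10⁻³ × 3.05×10³ = 1.15×10⁻¹⁸ A²
I_n = √(1.15×10⁻¹⁸) = 1.07×10⁻⁹ A = 1.07 nA

1.07 nA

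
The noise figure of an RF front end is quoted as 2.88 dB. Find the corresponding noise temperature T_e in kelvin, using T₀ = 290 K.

273 K

F = 10^(2.88/10) = 1.94089
T_e = (F − 1)·T₀ = (1.94089 − 1) × 290 = 273 K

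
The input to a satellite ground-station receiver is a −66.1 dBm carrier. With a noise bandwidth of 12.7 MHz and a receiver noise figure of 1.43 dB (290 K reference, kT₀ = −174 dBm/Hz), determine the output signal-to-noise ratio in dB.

35.4 dB

Noise floor: N = −174 + 10 log₁₀(B) + NF
10 log₁₀(1.27×10⁷) = 71.04 dB
N = −174 + 71.04 + 1.43 = −101.53 dBm
SNR = P_sig − N = −66.1 − (−101.53) = 35.43 dB → 35.4 dB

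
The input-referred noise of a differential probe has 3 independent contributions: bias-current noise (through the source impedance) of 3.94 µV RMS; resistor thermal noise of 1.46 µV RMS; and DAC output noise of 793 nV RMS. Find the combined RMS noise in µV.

Uncorrelated sources add in power (mean-square): V_tot = √(ΣV_i²)
V_tot = √[(3.94×10⁻⁶)² + (1.46×10⁻⁶)² + (7.93×10⁻⁷)²] = 4.28×10⁻⁶ V = 4.28 µV

4.28 µV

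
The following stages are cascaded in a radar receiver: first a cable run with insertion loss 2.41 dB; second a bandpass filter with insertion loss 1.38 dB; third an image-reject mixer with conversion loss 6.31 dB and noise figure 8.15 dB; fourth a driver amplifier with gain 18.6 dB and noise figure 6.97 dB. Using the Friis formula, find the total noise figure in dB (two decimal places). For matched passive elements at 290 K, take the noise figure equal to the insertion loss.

17.51 dB

Convert to linear (a loss of L dB is a gain of −L dB): F_i = 10^(NF_i/10), G_i = 10^(G_i,dB/10)
  Stage 1: F_1 = 10^(2.41/10) = 1.742, G_1 = 10^(−2.41/10) = 0.5741
  Stage 2: F_2 = 10^(1.38/10) = 1.374, G_2 = 10^(−1.38/10) = 0.7278
  Stage 3: F_3 = 10^(8.15/10) = 6.531, G_3 = 10^(−6.31/10) = 0.2339
  Stage 4: F_4 = 10^(6.97/10) = 4.977, G_4 = 10^(18.6/10) = 72.44
Friis cascade:
  F = 1.742 + (1.374 − 1)/0.5741 + (6.531 − 1)/0.4178 + (4.977 − 1)/0.09772 = 56.33
NF = 10 log₁₀(56.33) = 17.51 dB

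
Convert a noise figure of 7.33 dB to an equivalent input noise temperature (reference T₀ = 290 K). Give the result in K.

F = 10^(7.33/10) = 5.40754
T_e = (F − 1)·T₀ = (5.40754 − 1) × 290 = 1278 K

1278 K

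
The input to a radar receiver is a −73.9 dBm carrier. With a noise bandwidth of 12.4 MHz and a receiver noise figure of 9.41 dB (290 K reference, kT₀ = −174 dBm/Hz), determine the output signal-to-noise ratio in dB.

19.8 dB

Noise floor: N = −174 + 10 log₁₀(B) + NF
10 log₁₀(1.24×10⁷) = 70.93 dB
N = −174 + 70.93 + 9.41 = −93.66 dBm
SNR = P_sig − N = −73.9 − (−93.66) = 19.76 dB → 19.8 dB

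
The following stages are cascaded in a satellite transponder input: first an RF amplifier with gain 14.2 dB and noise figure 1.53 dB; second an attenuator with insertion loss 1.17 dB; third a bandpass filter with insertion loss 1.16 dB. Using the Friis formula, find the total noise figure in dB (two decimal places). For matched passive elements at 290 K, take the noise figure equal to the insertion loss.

1.61 dB

Convert to linear (a loss of L dB is a gain of −L dB): F_i = 10^(NF_i/10), G_i = 10^(G_i,dB/10)
  Stage 1: F_1 = 10^(1.53/10) = 1.422, G_1 = 10^(14.2/10) = 26.30
  Stage 2: F_2 = 10^(1.17/10) = 1.309, G_2 = 10^(−1.17/10) = 0.7638
  Stage 3: F_3 = 10^(1.16/10) = 1.306, G_3 = 10^(−1.16/10) = 0.7656
Friis cascade:
  F = 1.422 + (1.309 − 1)/26.30 + (1.306 − 1)/20.09 = 1.449
NF = 10 log₁₀(1.449) = 1.61 dB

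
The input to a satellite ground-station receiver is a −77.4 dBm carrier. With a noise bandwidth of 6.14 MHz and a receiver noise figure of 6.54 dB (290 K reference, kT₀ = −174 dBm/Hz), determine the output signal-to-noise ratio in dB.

Noise floor: N = −174 + 10 log₁₀(B) + NF
10 log₁₀(6.14×10⁶) = 67.88 dB
N = −174 + 67.88 + 6.54 = −99.58 dBm
SNR = P_sig − N = −77.4 − (−99.58) = 22.18 dB → 22.2 dB

22.2 dB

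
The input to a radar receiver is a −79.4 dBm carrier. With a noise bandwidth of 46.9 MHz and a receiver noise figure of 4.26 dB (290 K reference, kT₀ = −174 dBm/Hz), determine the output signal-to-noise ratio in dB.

Noise floor: N = −174 + 10 log₁₀(B) + NF
10 log₁₀(4.69×10⁷) = 76.71 dB
N = −174 + 76.71 + 4.26 = −93.03 dBm
SNR = P_sig − N = −79.4 − (−93.03) = 13.63 dB → 13.6 dB

13.6 dB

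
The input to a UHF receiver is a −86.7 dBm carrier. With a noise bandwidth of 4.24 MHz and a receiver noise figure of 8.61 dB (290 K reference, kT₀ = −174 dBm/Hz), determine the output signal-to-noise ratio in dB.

12.4 dB

Noise floor: N = −174 + 10 log₁₀(B) + NF
10 log₁₀(4.24×10⁶) = 66.27 dB
N = −174 + 66.27 + 8.61 = −99.12 dBm
SNR = P_sig − N = −86.7 − (−99.12) = 12.42 dB → 12.4 dB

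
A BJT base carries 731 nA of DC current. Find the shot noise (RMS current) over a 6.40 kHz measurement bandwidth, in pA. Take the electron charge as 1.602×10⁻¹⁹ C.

38.7 pA

I_n = √(2qI·B)
2qI·B = 2 × 1.602×10⁻¹⁹ × 7.31×10⁻⁷ × 6.40×10³ = 1.50×10⁻²¹ A²
I_n = √(1.50×10⁻²¹) = 3.87×10⁻¹¹ A = 38.7 pA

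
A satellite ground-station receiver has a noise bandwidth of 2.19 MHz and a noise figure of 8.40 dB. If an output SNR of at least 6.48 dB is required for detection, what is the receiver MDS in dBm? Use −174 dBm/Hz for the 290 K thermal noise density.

Sensitivity = −174 + 10 log₁₀(B) + NF + SNR_min
= −174 + 63.4 + 8.40 + 6.48
= −95.72 dBm → −95.7 dBm

−95.7 dBm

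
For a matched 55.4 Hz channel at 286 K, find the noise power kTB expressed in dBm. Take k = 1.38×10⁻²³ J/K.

P_n = kTB = 1.38×10⁻²³ × 286 × 5.54×10¹ = 2.19×10⁻¹⁹ W
In dBm: 10 log₁₀(2.19×10⁻¹⁹ / 10⁻³) = −156.6 dBm

−156.6 dBm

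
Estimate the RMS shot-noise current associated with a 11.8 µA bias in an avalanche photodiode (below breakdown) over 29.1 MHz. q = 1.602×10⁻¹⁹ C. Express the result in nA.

I_n = √(2qI·B)
2qI·B = 2 × 1.602×10⁻¹⁹ × 1.18×10⁻⁵ × 2.91×10⁷ = 1.10×10⁻¹⁶ A²
I_n = √(1.10×10⁻¹⁶) = 1.05×10⁻⁸ A = 10.5 nA

10.5 nA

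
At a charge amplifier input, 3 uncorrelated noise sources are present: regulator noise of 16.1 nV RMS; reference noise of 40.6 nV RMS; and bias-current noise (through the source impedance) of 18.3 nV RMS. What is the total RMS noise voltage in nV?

Uncorrelated sources add in power (mean-square): V_tot = √(ΣV_i²)
V_tot = √[(1.61×10⁻⁸)² + (4.06×10⁻⁸)² + (1.83×10⁻⁸)²] = 4.74×10⁻⁸ V = 47.4 nV

47.4 nV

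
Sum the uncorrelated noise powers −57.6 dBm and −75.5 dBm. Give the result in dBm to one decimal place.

Convert to linear, add, convert back:
P₁ = 1.74×10⁻⁹ W, P₂ = 2.82×10⁻¹¹ W
P_tot = 1.77×10⁻⁹ W → 10 log₁₀(P_tot / 10⁻³) = −57.5 dBm

−57.5 dBm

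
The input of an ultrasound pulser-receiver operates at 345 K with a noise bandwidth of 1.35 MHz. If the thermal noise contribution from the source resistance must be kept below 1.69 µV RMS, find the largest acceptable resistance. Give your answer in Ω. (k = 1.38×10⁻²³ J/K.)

Johnson–Nyquist: V_n = √(4kTRB) ⇒ R = V_n² / (4kTB)
4kTB = 4 × 1.38×10⁻²³ × 345 × 1.35×10⁶ = 2.57×10⁻¹⁴
R = (1.69×10⁻⁶)² / 2.57×10⁻¹⁴ = 1.11×10² Ω = 111 Ω

111 Ω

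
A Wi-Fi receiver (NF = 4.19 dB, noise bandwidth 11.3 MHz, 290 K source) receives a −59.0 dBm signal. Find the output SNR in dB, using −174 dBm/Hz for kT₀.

40.3 dB

Noise floor: N = −174 + 10 log₁₀(B) + NF
10 log₁₀(1.13×10⁷) = 70.53 dB
N = −174 + 70.53 + 4.19 = −99.28 dBm
SNR = P_sig − N = −59.0 − (−99.28) = 40.28 dB → 40.3 dB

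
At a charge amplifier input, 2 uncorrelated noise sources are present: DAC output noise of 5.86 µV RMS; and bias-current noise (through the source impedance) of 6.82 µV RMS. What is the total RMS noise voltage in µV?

Uncorrelated sources add in power (mean-square): V_tot = √(ΣV_i²)
V_tot = √[(5.86×10⁻⁶)² + (6.82×10⁻⁶)²] = 8.99×10⁻⁶ V = 8.99 µV

8.99 µV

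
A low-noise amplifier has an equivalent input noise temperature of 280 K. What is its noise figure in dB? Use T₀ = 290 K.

2.93 dB

F = 1 + T_e/T₀ = 1 + 280/290 = 1.96552
NF = 10 log₁₀(1.96552) = 2.93 dB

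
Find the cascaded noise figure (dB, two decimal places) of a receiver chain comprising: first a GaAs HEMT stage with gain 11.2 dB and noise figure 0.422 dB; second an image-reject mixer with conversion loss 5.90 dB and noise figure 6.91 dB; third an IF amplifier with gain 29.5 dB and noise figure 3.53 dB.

Convert to linear (a loss of L dB is a gain of −L dB): F_i = 10^(NF_i/10), G_i = 10^(G_i,dB/10)
  Stage 1: F_1 = 10^(0.422/10) = 1.102, G_1 = 10^(11.2/10) = 13.18
  Stage 2: F_2 = 10^(6.91/10) = 4.909, G_2 = 10^(−5.90/10) = 0.2570
  Stage 3: F_3 = 10^(3.53/10) = 2.254, G_3 = 10^(29.5/10) = 891.3
Friis cascade:
  F = 1.102 + (4.909 − 1)/13.18 + (2.254 − 1)/3.388 = 1.769
NF = 10 log₁₀(1.769) = 2.48 dB

2.48 dB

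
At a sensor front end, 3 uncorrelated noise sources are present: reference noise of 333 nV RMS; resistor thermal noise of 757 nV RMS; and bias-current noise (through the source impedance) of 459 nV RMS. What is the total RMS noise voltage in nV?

946 nV

Uncorrelated sources add in power (mean-square): V_tot = √(ΣV_i²)
V_tot = √[(3.33×10⁻⁷)² + (7.57×10⁻⁷)² + (4.59×10⁻⁷)²] = 9.46×10⁻⁷ V = 946 nV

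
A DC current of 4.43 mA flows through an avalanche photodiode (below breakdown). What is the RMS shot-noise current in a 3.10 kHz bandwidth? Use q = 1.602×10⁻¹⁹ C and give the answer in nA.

2.10 nA

I_n = √(2qI·B)
2qI·B = 2 × 1.602×10⁻¹⁹ × 4.43×10⁻³ × 3.10×10³ = 4.40×10⁻¹⁸ A²
I_n = √(4.40×10⁻¹⁸) = 2.10×10⁻⁹ A = 2.10 nA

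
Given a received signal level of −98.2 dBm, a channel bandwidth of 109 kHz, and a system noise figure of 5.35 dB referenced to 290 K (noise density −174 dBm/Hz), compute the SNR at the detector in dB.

Noise floor: N = −174 + 10 log₁₀(B) + NF
10 log₁₀(1.09×10⁵) = 50.37 dB
N = −174 + 50.37 + 5.35 = −118.28 dBm
SNR = P_sig − N = −98.2 − (−118.28) = 20.08 dB → 20.1 dB

20.1 dB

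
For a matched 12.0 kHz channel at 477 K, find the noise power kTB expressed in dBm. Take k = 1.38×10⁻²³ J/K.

−131.0 dBm

P_n = kTB = 1.38×10⁻²³ × 477 × 1.20×10⁴ = 7.90×10⁻¹⁷ W
In dBm: 10 log₁₀(7.90×10⁻¹⁷ / 10⁻³) = −131.0 dBm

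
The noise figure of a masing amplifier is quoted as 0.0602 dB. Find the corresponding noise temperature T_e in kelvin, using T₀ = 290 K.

4.05 K

F = 10^(0.0602/10) = 1.01396
T_e = (F − 1)·T₀ = (1.01396 − 1) × 290 = 4.05 K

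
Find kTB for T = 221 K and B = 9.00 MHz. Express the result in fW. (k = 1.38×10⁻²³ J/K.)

27.4 fW

P_n = kTB = 1.38×10⁻²³ × 221 × 9.00×10⁶ = 2.74×10⁻¹⁴ W = 27.4 fW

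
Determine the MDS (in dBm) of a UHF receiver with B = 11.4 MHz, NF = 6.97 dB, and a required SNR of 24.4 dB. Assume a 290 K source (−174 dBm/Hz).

−72.1 dBm

Sensitivity = −174 + 10 log₁₀(B) + NF + SNR_min
= −174 + 70.57 + 6.97 + 24.4
= −72.06 dBm → −72.1 dBm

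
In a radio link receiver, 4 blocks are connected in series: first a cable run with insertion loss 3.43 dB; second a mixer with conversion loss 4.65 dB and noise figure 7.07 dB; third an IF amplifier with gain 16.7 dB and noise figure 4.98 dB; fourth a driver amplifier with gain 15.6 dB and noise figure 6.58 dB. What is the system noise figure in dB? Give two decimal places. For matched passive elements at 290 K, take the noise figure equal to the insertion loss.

14.07 dB

Convert to linear (a loss of L dB is a gain of −L dB): F_i = 10^(NF_i/10), G_i = 10^(G_i,dB/10)
  Stage 1: F_1 = 10^(3.43/10) = 2.203, G_1 = 10^(−3.43/10) = 0.4539
  Stage 2: F_2 = 10^(7.07/10) = 5.093, G_2 = 10^(−4.65/10) = 0.3428
  Stage 3: F_3 = 10^(4.98/10) = 3.148, G_3 = 10^(16.7/10) = 46.77
  Stage 4: F_4 = 10^(6.58/10) = 4.550, G_4 = 10^(15.6/10) = 36.31
Friis cascade:
  F = 2.203 + (5.093 − 1)/0.4539 + (3.148 − 1)/0.1556 + (4.550 − 1)/7.278 = 25.51
NF = 10 log₁₀(25.51) = 14.07 dB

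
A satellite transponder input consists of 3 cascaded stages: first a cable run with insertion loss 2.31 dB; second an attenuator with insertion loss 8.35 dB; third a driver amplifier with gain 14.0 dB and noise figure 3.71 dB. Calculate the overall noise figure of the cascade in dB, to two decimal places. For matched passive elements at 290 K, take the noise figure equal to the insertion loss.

14.37 dB

Convert to linear (a loss of L dB is a gain of −L dB): F_i = 10^(NF_i/10), G_i = 10^(G_i,dB/10)
  Stage 1: F_1 = 10^(2.31/10) = 1.702, G_1 = 10^(−2.31/10) = 0.5875
  Stage 2: F_2 = 10^(8.35/10) = 6.839, G_2 = 10^(−8.35/10) = 0.1462
  Stage 3: F_3 = 10^(3.71/10) = 2.350, G_3 = 10^(14.0/10) = 25.12
Friis cascade:
  F = 1.702 + (6.839 − 1)/0.5875 + (2.350 − 1)/0.08590 = 27.35
NF = 10 log₁₀(27.35) = 14.37 dB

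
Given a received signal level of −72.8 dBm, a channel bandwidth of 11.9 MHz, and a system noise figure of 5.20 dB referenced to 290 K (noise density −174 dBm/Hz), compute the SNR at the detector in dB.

25.2 dB

Noise floor: N = −174 + 10 log₁₀(B) + NF
10 log₁₀(1.19×10⁷) = 70.76 dB
N = −174 + 70.76 + 5.20 = −98.04 dBm
SNR = P_sig − N = −72.8 − (−98.04) = 25.24 dB → 25.2 dB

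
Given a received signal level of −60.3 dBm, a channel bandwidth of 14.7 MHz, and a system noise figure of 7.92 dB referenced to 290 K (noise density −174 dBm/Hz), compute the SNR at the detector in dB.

Noise floor: N = −174 + 10 log₁₀(B) + NF
10 log₁₀(1.47×10⁷) = 71.67 dB
N = −174 + 71.67 + 7.92 = −94.41 dBm
SNR = P_sig − N = −60.3 − (−94.41) = 34.11 dB → 34.1 dB

34.1 dB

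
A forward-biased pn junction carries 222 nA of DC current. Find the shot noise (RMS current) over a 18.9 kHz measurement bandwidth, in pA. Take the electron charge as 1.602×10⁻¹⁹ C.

I_n = √(2qI·B)
2qI·B = 2 × 1.602×10⁻¹⁹ × 2.22×10⁻⁷ × 1.89×10⁴ = 1.34×10⁻²¹ A²
I_n = √(1.34×10⁻²¹) = 3.67×10⁻¹¹ A = 36.7 pA

36.7 pA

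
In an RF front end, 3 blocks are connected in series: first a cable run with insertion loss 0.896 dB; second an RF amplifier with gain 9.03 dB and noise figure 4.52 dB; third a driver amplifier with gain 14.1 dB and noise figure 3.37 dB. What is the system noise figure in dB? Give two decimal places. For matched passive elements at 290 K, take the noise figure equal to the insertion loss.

5.64 dB

Convert to linear (a loss of L dB is a gain of −L dB): F_i = 10^(NF_i/10), G_i = 10^(G_i,dB/10)
  Stage 1: F_1 = 10^(0.896/10) = 1.229, G_1 = 10^(−0.896/10) = 0.8136
  Stage 2: F_2 = 10^(4.52/10) = 2.831, G_2 = 10^(9.03/10) = 7.998
  Stage 3: F_3 = 10^(3.37/10) = 2.173, G_3 = 10^(14.1/10) = 25.70
Friis cascade:
  F = 1.229 + (2.831 − 1)/0.8136 + (2.173 − 1)/6.507 = 3.660
NF = 10 log₁₀(3.660) = 5.64 dB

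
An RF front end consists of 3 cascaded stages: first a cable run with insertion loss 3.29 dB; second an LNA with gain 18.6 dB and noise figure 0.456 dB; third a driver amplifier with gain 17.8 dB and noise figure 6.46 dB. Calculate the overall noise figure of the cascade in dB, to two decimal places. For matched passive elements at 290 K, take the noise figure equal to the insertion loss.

Convert to linear (a loss of L dB is a gain of −L dB): F_i = 10^(NF_i/10), G_i = 10^(G_i,dB/10)
  Stage 1: F_1 = 10^(3.29/10) = 2.133, G_1 = 10^(−3.29/10) = 0.4688
  Stage 2: F_2 = 10^(0.456/10) = 1.111, G_2 = 10^(18.6/10) = 72.44
  Stage 3: F_3 = 10^(6.46/10) = 4.426, G_3 = 10^(17.8/10) = 60.26
Friis cascade:
  F = 2.133 + (1.111 − 1)/0.4688 + (4.426 − 1)/33.96 = 2.470
NF = 10 log₁₀(2.470) = 3.93 dB

3.93 dB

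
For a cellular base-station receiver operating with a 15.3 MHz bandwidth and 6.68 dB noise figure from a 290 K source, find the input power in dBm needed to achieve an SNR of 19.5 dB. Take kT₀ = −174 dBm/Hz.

Sensitivity = −174 + 10 log₁₀(B) + NF + SNR_min
= −174 + 71.85 + 6.68 + 19.5
= −75.97 dBm → −76.0 dBm

−76.0 dBm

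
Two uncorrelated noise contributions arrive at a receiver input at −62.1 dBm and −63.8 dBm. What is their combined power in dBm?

Convert to linear, add, convert back:
P₁ = 6.17×10⁻¹⁰ W, P₂ = 4.17×10⁻¹⁰ W
P_tot = 1.03×10⁻⁹ W → 10 log₁₀(P_tot / 10⁻³) = −59.9 dBm

−59.9 dBm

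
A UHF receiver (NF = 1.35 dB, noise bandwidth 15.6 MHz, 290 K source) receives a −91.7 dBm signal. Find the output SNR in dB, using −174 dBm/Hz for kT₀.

9.0 dB

Noise floor: N = −174 + 10 log₁₀(B) + NF
10 log₁₀(1.56×10⁷) = 71.93 dB
N = −174 + 71.93 + 1.35 = −100.72 dBm
SNR = P_sig − N = −91.7 − (−100.72) = 9.02 dB → 9.0 dB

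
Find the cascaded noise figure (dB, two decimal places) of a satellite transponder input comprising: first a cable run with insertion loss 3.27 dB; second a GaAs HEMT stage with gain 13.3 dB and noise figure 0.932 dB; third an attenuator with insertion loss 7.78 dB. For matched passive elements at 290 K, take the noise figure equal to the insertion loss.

4.95 dB

Convert to linear (a loss of L dB is a gain of −L dB): F_i = 10^(NF_i/10), G_i = 10^(G_i,dB/10)
  Stage 1: F_1 = 10^(3.27/10) = 2.123, G_1 = 10^(−3.27/10) = 0.4710
  Stage 2: F_2 = 10^(0.932/10) = 1.239, G_2 = 10^(13.3/10) = 21.38
  Stage 3: F_3 = 10^(7.78/10) = 5.998, G_3 = 10^(−7.78/10) = 0.1667
Friis cascade:
  F = 2.123 + (1.239 − 1)/0.4710 + (5.998 − 1)/10.07 = 3.128
NF = 10 log₁₀(3.128) = 4.95 dB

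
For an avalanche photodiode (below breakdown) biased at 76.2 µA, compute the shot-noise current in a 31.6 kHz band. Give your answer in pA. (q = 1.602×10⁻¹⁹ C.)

I_n = √(2qI·B)
2qI·B = 2 × 1.602×10⁻¹⁹ × 7.62×10⁻⁵ × 3.16×10⁴ = 7.71×10⁻¹⁹ A²
I_n = √(7.71×10⁻¹⁹) = 8.78×10⁻¹⁰ A = 878 pA

878 pA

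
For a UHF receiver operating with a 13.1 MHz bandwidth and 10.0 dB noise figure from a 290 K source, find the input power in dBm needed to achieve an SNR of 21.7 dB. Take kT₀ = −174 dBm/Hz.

Sensitivity = −174 + 10 log₁₀(B) + NF + SNR_min
= −174 + 71.17 + 10.0 + 21.7
= −71.13 dBm → −71.1 dBm

−71.1 dBm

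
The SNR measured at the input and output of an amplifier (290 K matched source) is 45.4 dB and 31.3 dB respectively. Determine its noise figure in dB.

14.1 dB

NF (dB) = SNR_in(dB) − SNR_out(dB) when the source is at T₀
NF = 45.4 − 31.3 = 14.1 dB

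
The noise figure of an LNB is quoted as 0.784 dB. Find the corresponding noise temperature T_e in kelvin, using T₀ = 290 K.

57.4 K

F = 10^(0.784/10) = 1.19784
T_e = (F − 1)·T₀ = (1.19784 − 1) × 290 = 57.4 K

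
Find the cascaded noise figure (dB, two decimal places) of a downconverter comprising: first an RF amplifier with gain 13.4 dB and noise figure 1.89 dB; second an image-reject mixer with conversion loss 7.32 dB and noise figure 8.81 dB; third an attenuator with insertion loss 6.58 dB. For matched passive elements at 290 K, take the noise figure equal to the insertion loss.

4.35 dB

Convert to linear (a loss of L dB is a gain of −L dB): F_i = 10^(NF_i/10), G_i = 10^(G_i,dB/10)
  Stage 1: F_1 = 10^(1.89/10) = 1.545, G_1 = 10^(13.4/10) = 21.88
  Stage 2: F_2 = 10^(8.81/10) = 7.603, G_2 = 10^(−7.32/10) = 0.1854
  Stage 3: F_3 = 10^(6.58/10) = 4.550, G_3 = 10^(−6.58/10) = 0.2198
Friis cascade:
  F = 1.545 + (7.603 − 1)/21.88 + (4.550 − 1)/4.055 = 2.722
NF = 10 log₁₀(2.722) = 4.35 dB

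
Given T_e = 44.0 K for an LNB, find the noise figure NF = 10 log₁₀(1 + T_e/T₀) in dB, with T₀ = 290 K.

F = 1 + T_e/T₀ = 1 + 44.0/290 = 1.15172
NF = 10 log₁₀(1.15172) = 0.613 dB

0.613 dB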